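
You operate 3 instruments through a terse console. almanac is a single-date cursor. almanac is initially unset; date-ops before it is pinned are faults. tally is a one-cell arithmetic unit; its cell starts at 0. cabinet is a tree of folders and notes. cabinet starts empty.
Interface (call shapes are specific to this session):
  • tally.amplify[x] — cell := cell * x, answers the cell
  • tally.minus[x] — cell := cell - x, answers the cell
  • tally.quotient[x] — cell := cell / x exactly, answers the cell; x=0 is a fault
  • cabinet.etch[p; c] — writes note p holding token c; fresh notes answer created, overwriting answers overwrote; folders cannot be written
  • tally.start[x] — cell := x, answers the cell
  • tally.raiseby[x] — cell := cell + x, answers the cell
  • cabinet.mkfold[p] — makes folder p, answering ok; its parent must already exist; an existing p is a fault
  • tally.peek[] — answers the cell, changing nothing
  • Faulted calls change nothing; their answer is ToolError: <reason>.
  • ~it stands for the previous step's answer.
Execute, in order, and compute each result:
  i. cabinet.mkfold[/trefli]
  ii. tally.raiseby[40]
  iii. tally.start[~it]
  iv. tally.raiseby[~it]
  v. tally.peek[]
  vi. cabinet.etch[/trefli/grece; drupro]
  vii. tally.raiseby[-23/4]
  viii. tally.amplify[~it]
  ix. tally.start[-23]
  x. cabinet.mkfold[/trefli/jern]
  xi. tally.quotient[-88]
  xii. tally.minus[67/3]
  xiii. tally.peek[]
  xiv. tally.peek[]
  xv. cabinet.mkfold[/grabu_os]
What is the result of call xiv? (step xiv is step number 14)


Answer: -5827/264

Derivation:
I use cabinet.mkfold on /trefli, and observe ok.
Then tally.raiseby on 40, yielding 40.
Then tally.start on ~it, yielding 40.
Next I call tally.raiseby on ~it, yielding 80.
I call tally.peek, which returns 80.
Next I call cabinet.etch on /trefli/grece, drupro, and get created.
Then tally.raiseby on -23/4, and observe 297/4.
Now I run tally.amplify on ~it, and get 88209/16.
Now I run tally.start on -23, and see -23.
I try cabinet.mkfold on /trefli/jern: ok.
I call tally.quotient on -88, which returns 23/88.
I try tally.minus on 67/3, and observe -5827/264.
Calling tally.peek: -5827/264.
I call tally.peek, yielding -5827/264.
Calling cabinet.mkfold on /grabu_os, and observe ok.


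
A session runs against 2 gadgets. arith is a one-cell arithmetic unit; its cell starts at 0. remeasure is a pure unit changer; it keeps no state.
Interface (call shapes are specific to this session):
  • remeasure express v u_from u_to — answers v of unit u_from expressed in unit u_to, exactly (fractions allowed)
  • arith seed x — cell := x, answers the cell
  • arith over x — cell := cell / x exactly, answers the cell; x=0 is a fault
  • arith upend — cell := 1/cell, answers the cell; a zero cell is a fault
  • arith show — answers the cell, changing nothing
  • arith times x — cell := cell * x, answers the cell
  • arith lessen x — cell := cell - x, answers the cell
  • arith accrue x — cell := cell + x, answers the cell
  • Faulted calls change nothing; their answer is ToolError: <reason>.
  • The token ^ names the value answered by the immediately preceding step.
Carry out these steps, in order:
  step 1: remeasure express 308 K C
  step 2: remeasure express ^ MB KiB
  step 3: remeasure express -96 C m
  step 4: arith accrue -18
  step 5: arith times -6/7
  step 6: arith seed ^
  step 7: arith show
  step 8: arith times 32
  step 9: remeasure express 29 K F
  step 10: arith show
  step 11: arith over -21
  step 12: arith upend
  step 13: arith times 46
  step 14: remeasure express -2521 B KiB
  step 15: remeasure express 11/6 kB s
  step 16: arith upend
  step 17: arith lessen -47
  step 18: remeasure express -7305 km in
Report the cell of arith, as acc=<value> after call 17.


Answer: acc=52393/1127

Derivation:
I use remeasure express with 308, K, C, — result: 697/20.
I use remeasure express with ^, MB, KiB, and observe 2178125/64.
I try remeasure express with -96, C, m, yielding ToolError: incompatible units.
Then arith accrue with -18, — result: -18.
Calling arith times with -6/7, — result: 108/7.
I run arith seed with ^, giving 108/7.
I run arith show(), and observe 108/7.
I use arith times with 32, — result: 3456/7.
I call remeasure express with 29, K, F: -40747/100.
I use arith show(), giving 3456/7.
Then arith over with -21, and observe -1152/49.
I run arith upend(), yielding -49/1152.
Using arith times with 46, giving -1127/576.
I try remeasure express with -2521, B, KiB, which returns -2521/1024.
I call remeasure express with 11/6, kB, s, giving ToolError: incompatible units.
I run arith upend: -576/1127.
Next I call arith lessen with -47, — result: 52393/1127.
I try remeasure express with -7305, km, in, and get -36525000000/127.


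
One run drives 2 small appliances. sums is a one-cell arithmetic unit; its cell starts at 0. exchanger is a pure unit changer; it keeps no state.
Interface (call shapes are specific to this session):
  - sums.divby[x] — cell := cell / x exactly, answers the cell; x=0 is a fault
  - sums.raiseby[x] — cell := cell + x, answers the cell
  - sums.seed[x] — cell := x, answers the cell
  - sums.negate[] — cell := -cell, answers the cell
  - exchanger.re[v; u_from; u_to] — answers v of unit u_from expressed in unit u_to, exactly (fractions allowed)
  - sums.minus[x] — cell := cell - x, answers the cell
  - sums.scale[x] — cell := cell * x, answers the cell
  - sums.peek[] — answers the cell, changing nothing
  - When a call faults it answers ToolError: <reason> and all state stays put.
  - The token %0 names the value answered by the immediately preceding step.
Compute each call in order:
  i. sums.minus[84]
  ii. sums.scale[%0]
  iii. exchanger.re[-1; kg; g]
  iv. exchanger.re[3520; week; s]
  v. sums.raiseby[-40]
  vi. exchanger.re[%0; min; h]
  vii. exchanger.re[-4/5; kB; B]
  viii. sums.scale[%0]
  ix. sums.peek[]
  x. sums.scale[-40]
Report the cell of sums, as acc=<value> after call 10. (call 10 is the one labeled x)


Answer: acc=224512000

Derivation:
$ sums.minus x=84
[out] -84
$ sums.scale x=%0
[out] 7056
$ exchanger.re v=-1 u_from=kg u_to=g
[out] -1000
$ exchanger.re v=3520 u_from=week u_to=s
[out] 2128896000
$ sums.raiseby x=-40
[out] 7016
$ exchanger.re v=%0 u_from=min u_to=h
[out] 1754/15
$ exchanger.re v=-4/5 u_from=kB u_to=B
[out] -800
$ sums.scale x=%0
[out] -5612800
$ sums.peek
[out] -5612800
$ sums.scale x=-40
[out] 224512000


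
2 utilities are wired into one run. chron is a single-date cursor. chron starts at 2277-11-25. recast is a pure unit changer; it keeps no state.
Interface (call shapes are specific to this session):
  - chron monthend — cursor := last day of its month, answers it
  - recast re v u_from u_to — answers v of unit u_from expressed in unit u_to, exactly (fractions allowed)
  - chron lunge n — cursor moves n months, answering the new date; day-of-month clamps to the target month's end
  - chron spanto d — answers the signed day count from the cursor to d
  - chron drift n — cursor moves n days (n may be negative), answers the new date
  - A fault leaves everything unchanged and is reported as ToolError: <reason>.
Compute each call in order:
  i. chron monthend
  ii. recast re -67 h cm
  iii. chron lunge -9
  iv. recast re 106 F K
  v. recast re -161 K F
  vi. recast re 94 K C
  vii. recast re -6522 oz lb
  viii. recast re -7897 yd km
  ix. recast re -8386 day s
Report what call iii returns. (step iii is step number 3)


Answer: 2277-02-28

Derivation:
-> chron monthend()
<- 2277-11-30
-> recast re(v='-67', u_from='h', u_to='cm')
<- ToolError: incompatible units
-> chron lunge(n='-9')
<- 2277-02-28
-> recast re(v='106', u_from='F', u_to='K')
<- 56567/180
-> recast re(v='-161', u_from='K', u_to='F')
<- -74947/100
-> recast re(v='94', u_from='K', u_to='C')
<- -3583/20
-> recast re(v='-6522', u_from='oz', u_to='lb')
<- -3261/8
-> recast re(v='-7897', u_from='yd', u_to='km')
<- -9026271/1250000
-> recast re(v='-8386', u_from='day', u_to='s')
<- -724550400


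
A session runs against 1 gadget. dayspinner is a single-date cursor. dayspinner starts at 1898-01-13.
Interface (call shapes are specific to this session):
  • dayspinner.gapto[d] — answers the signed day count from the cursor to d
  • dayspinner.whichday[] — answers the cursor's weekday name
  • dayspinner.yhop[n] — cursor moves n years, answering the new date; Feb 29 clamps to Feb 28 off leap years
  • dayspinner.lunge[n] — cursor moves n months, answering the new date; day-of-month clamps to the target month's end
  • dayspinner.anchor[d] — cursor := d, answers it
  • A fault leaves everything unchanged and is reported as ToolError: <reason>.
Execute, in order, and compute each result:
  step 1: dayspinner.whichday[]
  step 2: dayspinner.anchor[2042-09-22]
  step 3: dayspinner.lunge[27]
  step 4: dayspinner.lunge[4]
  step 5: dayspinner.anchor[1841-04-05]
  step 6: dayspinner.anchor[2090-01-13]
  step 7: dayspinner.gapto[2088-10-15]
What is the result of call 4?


# whichday() => Thursday
# anchor(2042-09-22) => 2042-09-22
# lunge(27) => 2044-12-22
# lunge(4) => 2045-04-22
# anchor(1841-04-05) => 1841-04-05
# anchor(2090-01-13) => 2090-01-13
# gapto(2088-10-15) => -455

Answer: 2045-04-22


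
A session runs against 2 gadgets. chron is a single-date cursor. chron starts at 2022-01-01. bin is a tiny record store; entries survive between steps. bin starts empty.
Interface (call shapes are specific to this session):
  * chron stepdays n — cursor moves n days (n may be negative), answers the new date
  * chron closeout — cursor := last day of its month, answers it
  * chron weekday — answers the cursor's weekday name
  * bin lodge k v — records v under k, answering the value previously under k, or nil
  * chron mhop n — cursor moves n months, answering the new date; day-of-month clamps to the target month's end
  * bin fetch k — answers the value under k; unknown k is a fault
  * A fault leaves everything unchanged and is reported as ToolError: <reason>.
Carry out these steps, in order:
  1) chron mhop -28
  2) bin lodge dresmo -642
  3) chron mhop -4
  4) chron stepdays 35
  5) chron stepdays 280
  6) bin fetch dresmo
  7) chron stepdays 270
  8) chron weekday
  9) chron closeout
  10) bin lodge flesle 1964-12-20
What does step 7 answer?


-- 1. chron mhop(n=-28) == 2019-09-01
-- 2. bin lodge(k=dresmo, v=-642) == nil
-- 3. chron mhop(n=-4) == 2019-05-01
-- 4. chron stepdays(n=35) == 2019-06-05
-- 5. chron stepdays(n=280) == 2020-03-11
-- 6. bin fetch(k=dresmo) == -642
-- 7. chron stepdays(n=270) == 2020-12-06
-- 8. chron weekday() == Sunday
-- 9. chron closeout() == 2020-12-31
-- 10. bin lodge(k=flesle, v=1964-12-20) == nil

Answer: 2020-12-06


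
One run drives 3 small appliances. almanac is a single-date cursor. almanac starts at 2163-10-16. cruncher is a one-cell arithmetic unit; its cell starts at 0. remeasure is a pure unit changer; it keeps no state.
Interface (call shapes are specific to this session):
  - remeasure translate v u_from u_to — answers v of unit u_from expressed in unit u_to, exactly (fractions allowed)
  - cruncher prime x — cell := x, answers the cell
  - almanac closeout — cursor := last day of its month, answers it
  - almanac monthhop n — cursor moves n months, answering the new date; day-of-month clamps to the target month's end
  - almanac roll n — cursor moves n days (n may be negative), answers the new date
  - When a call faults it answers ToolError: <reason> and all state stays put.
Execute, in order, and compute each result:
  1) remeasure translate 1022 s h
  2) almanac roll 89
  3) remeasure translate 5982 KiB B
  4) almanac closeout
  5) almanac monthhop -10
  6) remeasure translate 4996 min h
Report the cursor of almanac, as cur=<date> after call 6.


! 1. remeasure translate(v→1022, u_from→s, u_to→h) : 511/1800
! 2. almanac roll(n→89) : 2164-01-13
! 3. remeasure translate(v→5982, u_from→KiB, u_to→B) : 6125568
! 4. almanac closeout() : 2164-01-31
! 5. almanac monthhop(n→-10) : 2163-03-31
! 6. remeasure translate(v→4996, u_from→min, u_to→h) : 1249/15

Answer: cur=2163-03-31


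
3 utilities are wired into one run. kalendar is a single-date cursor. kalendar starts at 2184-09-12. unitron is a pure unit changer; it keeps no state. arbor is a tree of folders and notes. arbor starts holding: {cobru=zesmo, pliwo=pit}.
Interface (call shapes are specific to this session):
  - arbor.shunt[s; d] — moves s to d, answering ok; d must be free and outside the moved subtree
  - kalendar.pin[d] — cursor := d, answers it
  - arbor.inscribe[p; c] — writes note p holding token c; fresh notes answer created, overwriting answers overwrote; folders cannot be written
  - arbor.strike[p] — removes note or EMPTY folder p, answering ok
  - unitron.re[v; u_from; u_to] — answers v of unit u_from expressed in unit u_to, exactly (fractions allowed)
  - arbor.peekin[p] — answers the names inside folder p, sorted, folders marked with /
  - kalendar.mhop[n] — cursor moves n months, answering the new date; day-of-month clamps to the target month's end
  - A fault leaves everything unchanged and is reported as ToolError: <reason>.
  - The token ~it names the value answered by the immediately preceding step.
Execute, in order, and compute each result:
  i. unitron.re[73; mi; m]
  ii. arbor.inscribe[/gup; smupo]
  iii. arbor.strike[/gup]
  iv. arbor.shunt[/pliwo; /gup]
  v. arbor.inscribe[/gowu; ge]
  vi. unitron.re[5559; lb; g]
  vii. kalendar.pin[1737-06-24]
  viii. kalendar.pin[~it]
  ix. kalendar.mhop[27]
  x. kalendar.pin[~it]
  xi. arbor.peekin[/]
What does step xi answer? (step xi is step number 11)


Answer: [cobru, gowu, gup]

Derivation:
I call unitron.re on v: 73, u_from: mi, u_to: m, yielding 14685264/125.
I use arbor.inscribe on p: /gup, c: smupo, yielding created.
I use arbor.strike on p: /gup: ok.
Using arbor.shunt on s: /pliwo, d: /gup, and get ok.
Calling arbor.inscribe on p: /gowu, c: ge, giving created.
Now I run unitron.re on v: 5559, u_from: lb, u_to: g, and observe 252151998483/100000.
Invoking kalendar.pin on d: 1737-06-24, and get 1737-06-24.
Invoking kalendar.pin on d: ~it, and observe 1737-06-24.
Invoking kalendar.mhop on n: 27, and observe 1739-09-24.
I run kalendar.pin on d: ~it, and get 1739-09-24.
I try arbor.peekin on p: /, yielding [cobru, gowu, gup].


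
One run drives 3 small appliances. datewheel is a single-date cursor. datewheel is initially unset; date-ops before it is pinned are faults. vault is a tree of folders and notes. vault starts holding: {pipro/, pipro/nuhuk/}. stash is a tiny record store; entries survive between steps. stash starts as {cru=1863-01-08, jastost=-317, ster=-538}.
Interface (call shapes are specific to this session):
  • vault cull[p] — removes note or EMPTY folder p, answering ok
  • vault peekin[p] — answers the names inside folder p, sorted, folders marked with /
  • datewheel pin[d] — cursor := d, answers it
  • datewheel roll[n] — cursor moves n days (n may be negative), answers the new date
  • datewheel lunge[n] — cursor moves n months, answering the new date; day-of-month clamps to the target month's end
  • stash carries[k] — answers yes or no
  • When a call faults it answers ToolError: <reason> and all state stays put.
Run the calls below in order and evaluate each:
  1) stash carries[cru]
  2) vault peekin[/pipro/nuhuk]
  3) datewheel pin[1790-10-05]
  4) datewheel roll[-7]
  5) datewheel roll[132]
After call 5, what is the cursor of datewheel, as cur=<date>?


;; 1. stash carries(k=cru) ~> yes
;; 2. vault peekin(p=/pipro/nuhuk) ~> []
;; 3. datewheel pin(d=1790-10-05) ~> 1790-10-05
;; 4. datewheel roll(n=-7) ~> 1790-09-28
;; 5. datewheel roll(n=132) ~> 1791-02-07

Answer: cur=1791-02-07


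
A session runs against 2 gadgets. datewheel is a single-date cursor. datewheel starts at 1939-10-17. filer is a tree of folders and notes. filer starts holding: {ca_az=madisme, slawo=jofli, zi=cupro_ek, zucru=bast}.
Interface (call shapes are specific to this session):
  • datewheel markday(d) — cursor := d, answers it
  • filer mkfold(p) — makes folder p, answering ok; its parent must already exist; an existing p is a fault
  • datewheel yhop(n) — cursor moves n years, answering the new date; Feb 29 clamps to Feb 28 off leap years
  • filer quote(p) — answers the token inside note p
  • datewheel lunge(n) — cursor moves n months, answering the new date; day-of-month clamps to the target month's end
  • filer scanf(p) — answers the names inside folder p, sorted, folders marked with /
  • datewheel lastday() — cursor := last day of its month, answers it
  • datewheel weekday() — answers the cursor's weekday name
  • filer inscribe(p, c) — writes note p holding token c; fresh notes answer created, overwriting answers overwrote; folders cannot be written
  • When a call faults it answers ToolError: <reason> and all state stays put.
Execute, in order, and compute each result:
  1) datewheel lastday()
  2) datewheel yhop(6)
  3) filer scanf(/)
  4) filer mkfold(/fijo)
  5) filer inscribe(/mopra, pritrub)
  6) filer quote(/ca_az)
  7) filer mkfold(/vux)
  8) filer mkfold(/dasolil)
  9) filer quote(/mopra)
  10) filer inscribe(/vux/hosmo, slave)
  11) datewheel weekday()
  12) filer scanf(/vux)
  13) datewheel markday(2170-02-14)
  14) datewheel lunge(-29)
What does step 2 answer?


Answer: 1945-10-31

Derivation:
>>> datewheel lastday
= 1939-10-31
>>> datewheel yhop 6
= 1945-10-31
>>> filer scanf /
= [ca_az, slawo, zi, zucru]
>>> filer mkfold /fijo
= ok
>>> filer inscribe /mopra pritrub
= created
>>> filer quote /ca_az
= madisme
>>> filer mkfold /vux
= ok
>>> filer mkfold /dasolil
= ok
>>> filer quote /mopra
= pritrub
>>> filer inscribe /vux/hosmo slave
= created
>>> datewheel weekday
= Wednesday
>>> filer scanf /vux
= [hosmo]
>>> datewheel markday 2170-02-14
= 2170-02-14
>>> datewheel lunge -29
= 2167-09-14


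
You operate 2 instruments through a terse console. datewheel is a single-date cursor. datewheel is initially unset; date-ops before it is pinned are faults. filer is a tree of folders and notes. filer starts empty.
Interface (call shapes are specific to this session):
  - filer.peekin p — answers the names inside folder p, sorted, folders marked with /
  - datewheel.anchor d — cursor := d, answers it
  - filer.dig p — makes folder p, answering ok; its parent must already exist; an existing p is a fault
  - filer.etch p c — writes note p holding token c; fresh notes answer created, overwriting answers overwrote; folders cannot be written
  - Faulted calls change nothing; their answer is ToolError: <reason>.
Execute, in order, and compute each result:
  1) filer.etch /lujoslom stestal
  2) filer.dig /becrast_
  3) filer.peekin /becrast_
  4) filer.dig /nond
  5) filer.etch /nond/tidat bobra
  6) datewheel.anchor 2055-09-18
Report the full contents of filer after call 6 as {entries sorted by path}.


Answer: {becrast_/, lujoslom=stestal, nond/, nond/tidat=bobra}

Derivation:
Do: etch[p: /lujoslom; c: stestal]
See: created
Do: dig[p: /becrast_]
See: ok
Do: peekin[p: /becrast_]
See: []
Do: dig[p: /nond]
See: ok
Do: etch[p: /nond/tidat; c: bobra]
See: created
Do: anchor[d: 2055-09-18]
See: 2055-09-18


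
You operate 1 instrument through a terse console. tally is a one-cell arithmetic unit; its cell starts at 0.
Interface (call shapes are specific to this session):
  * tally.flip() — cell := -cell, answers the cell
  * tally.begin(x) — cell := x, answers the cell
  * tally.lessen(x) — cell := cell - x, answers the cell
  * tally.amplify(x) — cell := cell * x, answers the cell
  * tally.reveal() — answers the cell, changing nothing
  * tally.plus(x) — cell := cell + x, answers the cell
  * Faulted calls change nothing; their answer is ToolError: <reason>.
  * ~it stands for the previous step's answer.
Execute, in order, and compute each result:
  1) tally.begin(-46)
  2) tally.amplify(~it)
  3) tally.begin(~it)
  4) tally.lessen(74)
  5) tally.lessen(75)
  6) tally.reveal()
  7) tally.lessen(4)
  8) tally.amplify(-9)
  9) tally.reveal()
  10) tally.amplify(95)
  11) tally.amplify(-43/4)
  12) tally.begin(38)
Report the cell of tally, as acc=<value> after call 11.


>>> begin x=-46
:: -46
>>> amplify x=~it
:: 2116
>>> begin x=~it
:: 2116
>>> lessen x=74
:: 2042
>>> lessen x=75
:: 1967
>>> reveal
:: 1967
>>> lessen x=4
:: 1963
>>> amplify x=-9
:: -17667
>>> reveal
:: -17667
>>> amplify x=95
:: -1678365
>>> amplify x=-43/4
:: 72169695/4
>>> begin x=38
:: 38

Answer: acc=72169695/4


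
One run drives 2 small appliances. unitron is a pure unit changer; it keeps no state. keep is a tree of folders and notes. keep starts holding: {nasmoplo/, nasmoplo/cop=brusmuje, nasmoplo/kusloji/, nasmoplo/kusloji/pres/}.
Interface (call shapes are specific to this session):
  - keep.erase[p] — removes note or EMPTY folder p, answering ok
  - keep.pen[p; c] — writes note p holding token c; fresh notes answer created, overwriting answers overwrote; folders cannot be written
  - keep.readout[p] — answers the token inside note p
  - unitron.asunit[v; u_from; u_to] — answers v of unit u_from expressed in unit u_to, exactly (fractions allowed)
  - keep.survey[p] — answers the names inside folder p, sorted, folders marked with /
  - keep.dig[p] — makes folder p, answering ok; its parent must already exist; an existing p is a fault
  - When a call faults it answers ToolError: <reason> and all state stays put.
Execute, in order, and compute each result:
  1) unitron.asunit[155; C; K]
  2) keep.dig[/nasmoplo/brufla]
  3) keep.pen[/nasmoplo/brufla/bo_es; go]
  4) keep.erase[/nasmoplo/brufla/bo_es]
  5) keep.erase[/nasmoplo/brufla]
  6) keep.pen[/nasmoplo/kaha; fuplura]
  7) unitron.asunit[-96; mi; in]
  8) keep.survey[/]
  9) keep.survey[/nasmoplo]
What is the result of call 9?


>> unitron.asunit(v→155, u_from→C, u_to→K)
<< 8563/20
>> keep.dig(p→/nasmoplo/brufla)
<< ok
>> keep.pen(p→/nasmoplo/brufla/bo_es, c→go)
<< created
>> keep.erase(p→/nasmoplo/brufla/bo_es)
<< ok
>> keep.erase(p→/nasmoplo/brufla)
<< ok
>> keep.pen(p→/nasmoplo/kaha, c→fuplura)
<< created
>> unitron.asunit(v→-96, u_from→mi, u_to→in)
<< -6082560
>> keep.survey(p→/)
<< [nasmoplo/]
>> keep.survey(p→/nasmoplo)
<< [cop, kaha, kusloji/]

Answer: [cop, kaha, kusloji/]


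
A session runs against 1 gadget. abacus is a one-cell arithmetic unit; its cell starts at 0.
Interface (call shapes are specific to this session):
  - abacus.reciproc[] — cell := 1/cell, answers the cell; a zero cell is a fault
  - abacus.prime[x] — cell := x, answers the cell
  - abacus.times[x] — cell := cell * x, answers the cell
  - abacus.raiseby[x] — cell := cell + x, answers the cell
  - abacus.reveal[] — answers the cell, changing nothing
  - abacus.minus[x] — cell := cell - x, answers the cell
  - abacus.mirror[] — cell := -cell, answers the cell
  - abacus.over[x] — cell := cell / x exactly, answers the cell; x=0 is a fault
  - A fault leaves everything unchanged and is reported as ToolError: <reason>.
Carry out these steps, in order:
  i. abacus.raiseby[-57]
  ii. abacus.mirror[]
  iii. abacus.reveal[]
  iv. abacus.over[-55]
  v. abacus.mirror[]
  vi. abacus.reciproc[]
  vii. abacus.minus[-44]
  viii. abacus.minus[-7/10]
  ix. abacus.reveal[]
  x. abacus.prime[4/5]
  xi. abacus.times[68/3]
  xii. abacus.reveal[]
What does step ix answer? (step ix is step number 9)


Answer: 26029/570

Derivation:
% 1. abacus.raiseby(x: -57) : -57
% 2. abacus.mirror() : 57
% 3. abacus.reveal() : 57
% 4. abacus.over(x: -55) : -57/55
% 5. abacus.mirror() : 57/55
% 6. abacus.reciproc() : 55/57
% 7. abacus.minus(x: -44) : 2563/57
% 8. abacus.minus(x: -7/10) : 26029/570
% 9. abacus.reveal() : 26029/570
% 10. abacus.prime(x: 4/5) : 4/5
% 11. abacus.times(x: 68/3) : 272/15
% 12. abacus.reveal() : 272/15


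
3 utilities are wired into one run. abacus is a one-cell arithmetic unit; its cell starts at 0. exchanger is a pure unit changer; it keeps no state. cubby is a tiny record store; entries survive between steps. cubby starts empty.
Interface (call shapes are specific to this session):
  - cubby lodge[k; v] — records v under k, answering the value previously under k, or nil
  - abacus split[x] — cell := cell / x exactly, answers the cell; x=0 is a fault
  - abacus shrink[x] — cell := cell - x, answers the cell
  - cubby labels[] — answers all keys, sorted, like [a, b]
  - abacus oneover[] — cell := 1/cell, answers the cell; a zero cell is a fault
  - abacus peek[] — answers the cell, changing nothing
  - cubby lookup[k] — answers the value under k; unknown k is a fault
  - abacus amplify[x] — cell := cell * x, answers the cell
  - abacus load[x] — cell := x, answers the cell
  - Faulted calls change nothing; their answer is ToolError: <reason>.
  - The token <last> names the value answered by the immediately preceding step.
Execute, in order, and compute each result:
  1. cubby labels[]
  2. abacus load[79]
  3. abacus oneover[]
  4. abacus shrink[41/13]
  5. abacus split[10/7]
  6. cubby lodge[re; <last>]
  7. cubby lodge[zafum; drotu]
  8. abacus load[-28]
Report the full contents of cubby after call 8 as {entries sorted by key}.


Act: cubby labels[]
Obs: []
Act: abacus load[x→79]
Obs: 79
Act: abacus oneover[]
Obs: 1/79
Act: abacus shrink[x→41/13]
Obs: -3226/1027
Act: abacus split[x→10/7]
Obs: -11291/5135
Act: cubby lodge[k→re; v→<last>]
Obs: nil
Act: cubby lodge[k→zafum; v→drotu]
Obs: nil
Act: abacus load[x→-28]
Obs: -28

Answer: {re=-11291/5135, zafum=drotu}


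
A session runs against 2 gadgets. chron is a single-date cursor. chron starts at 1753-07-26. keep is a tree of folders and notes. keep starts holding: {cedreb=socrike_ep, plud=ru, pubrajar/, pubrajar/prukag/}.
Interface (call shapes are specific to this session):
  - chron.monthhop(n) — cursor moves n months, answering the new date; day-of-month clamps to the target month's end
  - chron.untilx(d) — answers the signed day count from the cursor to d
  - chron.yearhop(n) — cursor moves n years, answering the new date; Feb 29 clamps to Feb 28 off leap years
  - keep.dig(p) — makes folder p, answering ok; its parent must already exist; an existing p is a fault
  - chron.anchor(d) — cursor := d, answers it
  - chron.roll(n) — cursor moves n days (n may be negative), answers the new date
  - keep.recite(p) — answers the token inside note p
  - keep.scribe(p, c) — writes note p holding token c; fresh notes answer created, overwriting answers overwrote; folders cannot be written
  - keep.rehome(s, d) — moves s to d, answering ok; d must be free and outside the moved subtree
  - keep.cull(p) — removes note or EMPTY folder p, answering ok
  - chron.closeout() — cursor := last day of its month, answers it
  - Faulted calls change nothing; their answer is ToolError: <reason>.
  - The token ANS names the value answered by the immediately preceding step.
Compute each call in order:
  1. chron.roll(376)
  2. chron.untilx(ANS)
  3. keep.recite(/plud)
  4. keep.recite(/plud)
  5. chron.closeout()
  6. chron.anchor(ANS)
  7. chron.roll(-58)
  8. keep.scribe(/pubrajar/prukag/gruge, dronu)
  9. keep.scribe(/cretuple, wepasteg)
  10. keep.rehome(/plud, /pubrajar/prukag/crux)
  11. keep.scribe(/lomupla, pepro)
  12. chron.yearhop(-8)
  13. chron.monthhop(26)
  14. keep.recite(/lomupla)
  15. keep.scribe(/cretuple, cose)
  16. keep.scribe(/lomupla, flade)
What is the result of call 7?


Step: roll[n='376']
Result: 1754-08-06
Step: untilx[d='ANS']
Result: 0
Step: recite[p='/plud']
Result: ru
Step: recite[p='/plud']
Result: ru
Step: closeout[]
Result: 1754-08-31
Step: anchor[d='ANS']
Result: 1754-08-31
Step: roll[n='-58']
Result: 1754-07-04
Step: scribe[p='/pubrajar/prukag/gruge'; c='dronu']
Result: created
Step: scribe[p='/cretuple'; c='wepasteg']
Result: created
Step: rehome[s='/plud'; d='/pubrajar/prukag/crux']
Result: ok
Step: scribe[p='/lomupla'; c='pepro']
Result: created
Step: yearhop[n='-8']
Result: 1746-07-04
Step: monthhop[n='26']
Result: 1748-09-04
Step: recite[p='/lomupla']
Result: pepro
Step: scribe[p='/cretuple'; c='cose']
Result: overwrote
Step: scribe[p='/lomupla'; c='flade']
Result: overwrote

Answer: 1754-07-04


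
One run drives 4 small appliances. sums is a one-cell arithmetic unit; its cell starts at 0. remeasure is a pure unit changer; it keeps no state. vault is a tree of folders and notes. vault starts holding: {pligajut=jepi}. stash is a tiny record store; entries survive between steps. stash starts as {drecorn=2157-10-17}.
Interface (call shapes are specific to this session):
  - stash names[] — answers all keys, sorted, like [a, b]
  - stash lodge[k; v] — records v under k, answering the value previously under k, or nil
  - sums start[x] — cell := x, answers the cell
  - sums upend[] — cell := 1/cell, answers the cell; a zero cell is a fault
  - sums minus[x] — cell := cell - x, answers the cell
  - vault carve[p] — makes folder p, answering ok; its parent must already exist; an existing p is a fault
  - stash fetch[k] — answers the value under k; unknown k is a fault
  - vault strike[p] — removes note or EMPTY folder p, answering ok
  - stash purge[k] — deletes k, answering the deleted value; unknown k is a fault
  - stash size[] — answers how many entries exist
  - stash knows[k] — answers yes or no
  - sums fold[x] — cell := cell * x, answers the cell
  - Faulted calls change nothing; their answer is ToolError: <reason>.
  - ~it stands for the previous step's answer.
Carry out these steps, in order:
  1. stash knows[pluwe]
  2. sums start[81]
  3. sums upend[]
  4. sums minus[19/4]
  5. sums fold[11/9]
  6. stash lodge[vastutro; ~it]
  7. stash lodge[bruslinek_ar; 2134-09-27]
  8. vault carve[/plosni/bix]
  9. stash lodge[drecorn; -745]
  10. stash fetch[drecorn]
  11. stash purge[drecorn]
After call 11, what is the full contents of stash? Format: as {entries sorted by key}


CALL stash knows[k: pluwe]
RET  no
CALL sums start[x: 81]
RET  81
CALL sums upend[]
RET  1/81
CALL sums minus[x: 19/4]
RET  -1535/324
CALL sums fold[x: 11/9]
RET  -16885/2916
CALL stash lodge[k: vastutro; v: ~it]
RET  nil
CALL stash lodge[k: bruslinek_ar; v: 2134-09-27]
RET  nil
CALL vault carve[p: /plosni/bix]
RET  ToolError: no parent
CALL stash lodge[k: drecorn; v: -745]
RET  2157-10-17
CALL stash fetch[k: drecorn]
RET  -745
CALL stash purge[k: drecorn]
RET  -745

Answer: {bruslinek_ar=2134-09-27, vastutro=-16885/2916}


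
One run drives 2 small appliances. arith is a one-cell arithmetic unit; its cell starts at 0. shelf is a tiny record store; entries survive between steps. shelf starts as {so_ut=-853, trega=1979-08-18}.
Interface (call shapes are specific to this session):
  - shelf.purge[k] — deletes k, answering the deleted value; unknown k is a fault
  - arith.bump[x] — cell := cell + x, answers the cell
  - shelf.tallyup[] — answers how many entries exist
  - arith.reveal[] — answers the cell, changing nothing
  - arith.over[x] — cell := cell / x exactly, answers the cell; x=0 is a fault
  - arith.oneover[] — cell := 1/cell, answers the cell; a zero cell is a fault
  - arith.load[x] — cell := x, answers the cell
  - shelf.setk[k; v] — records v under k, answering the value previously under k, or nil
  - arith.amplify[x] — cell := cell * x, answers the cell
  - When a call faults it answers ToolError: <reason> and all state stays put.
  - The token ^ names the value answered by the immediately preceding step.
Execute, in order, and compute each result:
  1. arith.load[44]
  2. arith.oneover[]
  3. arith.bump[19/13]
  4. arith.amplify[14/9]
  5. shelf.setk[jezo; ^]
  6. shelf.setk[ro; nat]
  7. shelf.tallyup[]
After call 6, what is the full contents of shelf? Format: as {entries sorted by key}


>> arith.load(x: 44)
<< 44
>> arith.oneover()
<< 1/44
>> arith.bump(x: 19/13)
<< 849/572
>> arith.amplify(x: 14/9)
<< 1981/858
>> shelf.setk(k: jezo, v: ^)
<< nil
>> shelf.setk(k: ro, v: nat)
<< nil
>> shelf.tallyup()
<< 4

Answer: {jezo=1981/858, ro=nat, so_ut=-853, trega=1979-08-18}


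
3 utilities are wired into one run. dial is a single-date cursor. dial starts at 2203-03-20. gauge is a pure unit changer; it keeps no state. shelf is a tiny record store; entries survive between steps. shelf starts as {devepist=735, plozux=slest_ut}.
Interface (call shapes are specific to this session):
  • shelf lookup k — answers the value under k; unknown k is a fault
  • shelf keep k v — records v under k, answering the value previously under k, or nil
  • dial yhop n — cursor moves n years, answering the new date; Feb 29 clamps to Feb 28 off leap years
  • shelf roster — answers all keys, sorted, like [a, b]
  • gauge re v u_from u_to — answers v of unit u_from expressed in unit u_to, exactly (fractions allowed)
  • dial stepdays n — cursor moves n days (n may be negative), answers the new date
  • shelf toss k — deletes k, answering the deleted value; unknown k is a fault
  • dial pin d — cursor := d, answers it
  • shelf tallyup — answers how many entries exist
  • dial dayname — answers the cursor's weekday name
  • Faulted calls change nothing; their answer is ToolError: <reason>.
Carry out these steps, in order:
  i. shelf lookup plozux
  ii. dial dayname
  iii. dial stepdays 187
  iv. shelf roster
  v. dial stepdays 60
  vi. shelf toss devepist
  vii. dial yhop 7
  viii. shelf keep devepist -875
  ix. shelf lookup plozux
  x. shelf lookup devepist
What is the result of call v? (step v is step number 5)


Answer: 2203-11-22

Derivation:
→ shelf lookup(k→plozux)
← slest_ut
→ dial dayname()
← Sunday
→ dial stepdays(n→187)
← 2203-09-23
→ shelf roster()
← [devepist, plozux]
→ dial stepdays(n→60)
← 2203-11-22
→ shelf toss(k→devepist)
← 735
→ dial yhop(n→7)
← 2210-11-22
→ shelf keep(k→devepist, v→-875)
← nil
→ shelf lookup(k→plozux)
← slest_ut
→ shelf lookup(k→devepist)
← -875


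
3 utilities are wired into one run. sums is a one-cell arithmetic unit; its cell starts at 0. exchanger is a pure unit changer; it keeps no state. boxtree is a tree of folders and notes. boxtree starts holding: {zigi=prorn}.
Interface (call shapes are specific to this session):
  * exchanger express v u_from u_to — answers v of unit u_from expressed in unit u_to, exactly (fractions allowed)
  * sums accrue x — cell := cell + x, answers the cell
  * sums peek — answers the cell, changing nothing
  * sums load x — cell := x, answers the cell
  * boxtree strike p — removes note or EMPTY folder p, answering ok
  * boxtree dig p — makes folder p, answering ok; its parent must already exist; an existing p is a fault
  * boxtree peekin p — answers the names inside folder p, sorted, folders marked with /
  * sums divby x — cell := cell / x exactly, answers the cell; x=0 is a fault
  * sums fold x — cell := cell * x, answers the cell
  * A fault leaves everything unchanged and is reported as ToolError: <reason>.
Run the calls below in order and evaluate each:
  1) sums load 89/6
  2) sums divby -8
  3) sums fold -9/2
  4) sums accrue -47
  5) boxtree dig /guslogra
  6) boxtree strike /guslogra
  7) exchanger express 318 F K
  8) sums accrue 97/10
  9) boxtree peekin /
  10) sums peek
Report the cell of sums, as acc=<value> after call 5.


·→ sums load(x: 89/6)
·← 89/6
·→ sums divby(x: -8)
·← -89/48
·→ sums fold(x: -9/2)
·← 267/32
·→ sums accrue(x: -47)
·← -1237/32
·→ boxtree dig(p: /guslogra)
·← ok
·→ boxtree strike(p: /guslogra)
·← ok
·→ exchanger express(v: 318, u_from: F, u_to: K)
·← 77767/180
·→ sums accrue(x: 97/10)
·← -4633/160
·→ boxtree peekin(p: /)
·← [zigi]
·→ sums peek()
·← -4633/160

Answer: acc=-1237/32


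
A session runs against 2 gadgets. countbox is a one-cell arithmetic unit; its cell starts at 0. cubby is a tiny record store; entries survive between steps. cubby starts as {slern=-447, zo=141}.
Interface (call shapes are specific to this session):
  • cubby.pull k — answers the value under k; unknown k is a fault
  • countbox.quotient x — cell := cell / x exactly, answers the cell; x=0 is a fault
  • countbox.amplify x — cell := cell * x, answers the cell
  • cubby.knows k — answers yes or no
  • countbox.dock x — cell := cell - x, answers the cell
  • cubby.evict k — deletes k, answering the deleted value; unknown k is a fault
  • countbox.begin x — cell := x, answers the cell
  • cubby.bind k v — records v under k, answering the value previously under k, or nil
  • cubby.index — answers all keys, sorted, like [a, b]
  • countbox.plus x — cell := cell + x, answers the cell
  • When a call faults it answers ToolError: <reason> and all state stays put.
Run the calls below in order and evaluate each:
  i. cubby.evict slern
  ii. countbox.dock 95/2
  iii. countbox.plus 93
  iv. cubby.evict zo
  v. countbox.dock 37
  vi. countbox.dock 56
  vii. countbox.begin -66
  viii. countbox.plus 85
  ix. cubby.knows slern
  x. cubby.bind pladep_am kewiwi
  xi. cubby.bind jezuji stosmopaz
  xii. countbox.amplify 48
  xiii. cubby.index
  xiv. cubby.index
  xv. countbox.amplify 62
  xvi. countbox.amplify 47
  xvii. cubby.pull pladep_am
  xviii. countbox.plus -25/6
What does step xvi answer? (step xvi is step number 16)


Step: evict[k→slern]
Result: -447
Step: dock[x→95/2]
Result: -95/2
Step: plus[x→93]
Result: 91/2
Step: evict[k→zo]
Result: 141
Step: dock[x→37]
Result: 17/2
Step: dock[x→56]
Result: -95/2
Step: begin[x→-66]
Result: -66
Step: plus[x→85]
Result: 19
Step: knows[k→slern]
Result: no
Step: bind[k→pladep_am; v→kewiwi]
Result: nil
Step: bind[k→jezuji; v→stosmopaz]
Result: nil
Step: amplify[x→48]
Result: 912
Step: index[]
Result: [jezuji, pladep_am]
Step: index[]
Result: [jezuji, pladep_am]
Step: amplify[x→62]
Result: 56544
Step: amplify[x→47]
Result: 2657568
Step: pull[k→pladep_am]
Result: kewiwi
Step: plus[x→-25/6]
Result: 15945383/6

Answer: 2657568


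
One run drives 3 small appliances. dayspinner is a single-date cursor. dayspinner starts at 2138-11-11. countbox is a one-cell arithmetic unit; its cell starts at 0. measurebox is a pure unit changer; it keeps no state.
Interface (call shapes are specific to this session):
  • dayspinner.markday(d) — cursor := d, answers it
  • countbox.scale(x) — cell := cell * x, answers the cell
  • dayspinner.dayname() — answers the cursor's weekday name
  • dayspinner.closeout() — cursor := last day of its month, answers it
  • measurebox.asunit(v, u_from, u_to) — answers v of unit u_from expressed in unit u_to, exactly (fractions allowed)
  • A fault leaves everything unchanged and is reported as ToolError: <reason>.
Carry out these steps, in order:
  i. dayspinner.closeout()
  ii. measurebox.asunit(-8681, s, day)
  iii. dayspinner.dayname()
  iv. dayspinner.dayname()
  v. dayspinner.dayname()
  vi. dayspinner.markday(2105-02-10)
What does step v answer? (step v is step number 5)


Answer: Sunday

Derivation:
> dayspinner.closeout
[out] 2138-11-30
> measurebox.asunit v→-8681 u_from→s u_to→day
[out] -8681/86400
> dayspinner.dayname
[out] Sunday
> dayspinner.dayname
[out] Sunday
> dayspinner.dayname
[out] Sunday
> dayspinner.markday d→2105-02-10
[out] 2105-02-10


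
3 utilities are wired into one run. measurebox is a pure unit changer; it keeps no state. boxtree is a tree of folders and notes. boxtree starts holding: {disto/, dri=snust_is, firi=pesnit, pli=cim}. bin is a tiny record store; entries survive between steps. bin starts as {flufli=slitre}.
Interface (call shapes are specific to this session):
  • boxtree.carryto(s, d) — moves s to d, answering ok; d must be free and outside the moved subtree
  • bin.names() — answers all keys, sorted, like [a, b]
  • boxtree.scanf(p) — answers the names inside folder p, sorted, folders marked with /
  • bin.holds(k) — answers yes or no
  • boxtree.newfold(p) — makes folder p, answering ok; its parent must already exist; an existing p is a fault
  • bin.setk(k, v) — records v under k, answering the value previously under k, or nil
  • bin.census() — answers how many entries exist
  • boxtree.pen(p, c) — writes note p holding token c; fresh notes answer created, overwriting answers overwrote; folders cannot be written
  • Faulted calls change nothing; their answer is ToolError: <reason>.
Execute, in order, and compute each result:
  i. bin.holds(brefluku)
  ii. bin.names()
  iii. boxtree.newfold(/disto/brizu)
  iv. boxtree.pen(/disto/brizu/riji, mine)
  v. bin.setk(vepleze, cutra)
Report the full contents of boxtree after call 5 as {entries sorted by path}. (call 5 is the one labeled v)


-- 1. bin.holds(k=brefluku) => no
-- 2. bin.names() => [flufli]
-- 3. boxtree.newfold(p=/disto/brizu) => ok
-- 4. boxtree.pen(p=/disto/brizu/riji, c=mine) => created
-- 5. bin.setk(k=vepleze, v=cutra) => nil

Answer: {disto/, disto/brizu/, disto/brizu/riji=mine, dri=snust_is, firi=pesnit, pli=cim}
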